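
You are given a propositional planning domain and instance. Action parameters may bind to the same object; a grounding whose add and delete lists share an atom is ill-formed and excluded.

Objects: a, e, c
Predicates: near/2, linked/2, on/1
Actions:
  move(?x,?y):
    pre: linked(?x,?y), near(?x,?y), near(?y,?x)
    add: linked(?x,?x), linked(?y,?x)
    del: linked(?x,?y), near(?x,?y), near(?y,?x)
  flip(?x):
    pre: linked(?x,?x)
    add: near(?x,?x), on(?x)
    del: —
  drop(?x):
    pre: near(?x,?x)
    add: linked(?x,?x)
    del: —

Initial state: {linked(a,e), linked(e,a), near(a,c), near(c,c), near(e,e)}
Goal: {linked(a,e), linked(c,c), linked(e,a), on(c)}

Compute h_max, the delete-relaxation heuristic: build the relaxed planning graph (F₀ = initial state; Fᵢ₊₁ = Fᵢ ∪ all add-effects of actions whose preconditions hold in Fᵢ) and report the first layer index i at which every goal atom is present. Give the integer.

2

F0 = init (5 atoms)
F1 = F0 ∪ {linked(c,c), linked(e,e)}  (7 atoms)
F2 = F1 ∪ {on(c), on(e)}  (9 atoms)
goal ⊆ F2  ⇒  h_max = 2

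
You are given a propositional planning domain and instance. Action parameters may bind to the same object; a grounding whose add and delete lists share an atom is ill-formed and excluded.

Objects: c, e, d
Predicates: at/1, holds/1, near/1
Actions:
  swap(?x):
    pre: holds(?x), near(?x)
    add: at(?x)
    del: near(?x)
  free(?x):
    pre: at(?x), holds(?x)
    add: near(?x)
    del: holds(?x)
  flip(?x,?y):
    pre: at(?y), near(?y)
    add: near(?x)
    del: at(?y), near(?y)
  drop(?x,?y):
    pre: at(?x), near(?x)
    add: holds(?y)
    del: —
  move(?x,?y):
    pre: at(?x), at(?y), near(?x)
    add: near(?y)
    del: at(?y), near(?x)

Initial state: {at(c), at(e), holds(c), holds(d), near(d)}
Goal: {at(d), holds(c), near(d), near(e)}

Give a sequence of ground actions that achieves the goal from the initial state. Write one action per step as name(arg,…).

1. swap(d)  →  {at(c), at(d), at(e), holds(c), holds(d)}
2. free(d)  →  {at(c), at(d), at(e), holds(c), near(d)}
3. drop(d,e)  →  {at(c), at(d), at(e), holds(c), holds(e), near(d)}
4. free(e)  →  {at(c), at(d), at(e), holds(c), near(d), near(e)}

swap(d); free(d); drop(d,e); free(e)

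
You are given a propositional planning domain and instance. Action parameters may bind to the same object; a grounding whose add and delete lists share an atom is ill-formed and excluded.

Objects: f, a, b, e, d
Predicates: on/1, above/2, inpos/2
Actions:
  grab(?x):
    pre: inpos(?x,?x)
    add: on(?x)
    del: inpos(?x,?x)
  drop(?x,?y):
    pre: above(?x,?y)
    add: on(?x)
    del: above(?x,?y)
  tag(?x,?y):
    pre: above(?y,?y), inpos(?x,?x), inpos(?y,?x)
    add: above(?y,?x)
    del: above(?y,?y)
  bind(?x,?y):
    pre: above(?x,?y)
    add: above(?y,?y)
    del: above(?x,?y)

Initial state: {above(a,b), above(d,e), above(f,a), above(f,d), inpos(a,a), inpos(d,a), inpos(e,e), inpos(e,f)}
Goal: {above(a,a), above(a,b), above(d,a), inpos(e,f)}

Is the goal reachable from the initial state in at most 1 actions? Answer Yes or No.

1. bind(f,a)  →  {above(a,a), above(a,b), above(d,e), above(f,d), inpos(a,a), inpos(d,a), inpos(e,e), inpos(e,f)}
2. bind(f,d)  →  {above(a,a), above(a,b), above(d,d), above(d,e), inpos(a,a), inpos(d,a), inpos(e,e), inpos(e,f)}
3. tag(a,d)  →  {above(a,a), above(a,b), above(d,a), above(d,e), inpos(a,a), inpos(d,a), inpos(e,e), inpos(e,f)}
optimal plan length = 3; 3 > 1

No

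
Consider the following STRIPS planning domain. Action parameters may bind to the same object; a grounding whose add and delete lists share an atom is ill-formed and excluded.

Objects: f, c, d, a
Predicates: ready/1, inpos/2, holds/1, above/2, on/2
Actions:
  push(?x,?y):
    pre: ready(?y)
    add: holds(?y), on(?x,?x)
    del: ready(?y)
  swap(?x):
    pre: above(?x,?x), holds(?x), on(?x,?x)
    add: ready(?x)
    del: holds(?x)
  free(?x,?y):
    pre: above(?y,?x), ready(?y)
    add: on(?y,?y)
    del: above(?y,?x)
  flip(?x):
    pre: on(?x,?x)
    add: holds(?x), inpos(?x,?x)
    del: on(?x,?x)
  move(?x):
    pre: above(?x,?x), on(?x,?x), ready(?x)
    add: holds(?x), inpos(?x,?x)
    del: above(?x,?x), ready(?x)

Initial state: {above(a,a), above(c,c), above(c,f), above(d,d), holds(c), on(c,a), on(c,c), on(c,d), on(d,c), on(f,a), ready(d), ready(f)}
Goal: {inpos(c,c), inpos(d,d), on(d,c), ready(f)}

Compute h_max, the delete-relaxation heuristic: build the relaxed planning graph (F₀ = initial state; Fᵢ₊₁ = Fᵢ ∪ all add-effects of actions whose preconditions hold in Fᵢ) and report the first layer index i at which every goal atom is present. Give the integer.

F0 = init (12 atoms)
F1 = F0 ∪ {holds(d), holds(f), inpos(c,c), on(a,a), on(d,d), on(f,f), ready(c)}  (19 atoms)
F2 = F1 ∪ {holds(a), inpos(a,a), inpos(d,d), inpos(f,f)}  (23 atoms)
goal ⊆ F2  ⇒  h_max = 2

2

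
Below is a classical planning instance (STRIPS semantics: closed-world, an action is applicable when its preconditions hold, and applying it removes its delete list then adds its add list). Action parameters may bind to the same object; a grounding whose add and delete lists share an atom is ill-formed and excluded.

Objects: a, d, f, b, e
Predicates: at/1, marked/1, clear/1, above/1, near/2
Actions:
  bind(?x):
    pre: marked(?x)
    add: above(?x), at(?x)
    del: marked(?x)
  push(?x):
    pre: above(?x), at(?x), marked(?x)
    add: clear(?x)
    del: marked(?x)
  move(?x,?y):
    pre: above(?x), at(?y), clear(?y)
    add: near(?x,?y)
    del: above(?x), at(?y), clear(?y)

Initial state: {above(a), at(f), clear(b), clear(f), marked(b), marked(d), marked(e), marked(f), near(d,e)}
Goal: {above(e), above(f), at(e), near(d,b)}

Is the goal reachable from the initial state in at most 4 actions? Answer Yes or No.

No

1. bind(d)  →  {above(a), above(d), at(d), at(f), clear(b), clear(f), marked(b), marked(e), marked(f), near(d,e)}
2. bind(f)  →  {above(a), above(d), above(f), at(d), at(f), clear(b), clear(f), marked(b), marked(e), near(d,e)}
3. bind(b)  →  {above(a), above(b), above(d), above(f), at(b), at(d), at(f), clear(b), clear(f), marked(e), near(d,e)}
4. bind(e)  →  {above(a), above(b), above(d), above(e), above(f), at(b), at(d), at(e), at(f), clear(b), clear(f), near(d,e)}
5. move(d,b)  →  {above(a), above(b), above(e), above(f), at(d), at(e), at(f), clear(f), near(d,b), near(d,e)}
optimal plan length = 5; 5 > 4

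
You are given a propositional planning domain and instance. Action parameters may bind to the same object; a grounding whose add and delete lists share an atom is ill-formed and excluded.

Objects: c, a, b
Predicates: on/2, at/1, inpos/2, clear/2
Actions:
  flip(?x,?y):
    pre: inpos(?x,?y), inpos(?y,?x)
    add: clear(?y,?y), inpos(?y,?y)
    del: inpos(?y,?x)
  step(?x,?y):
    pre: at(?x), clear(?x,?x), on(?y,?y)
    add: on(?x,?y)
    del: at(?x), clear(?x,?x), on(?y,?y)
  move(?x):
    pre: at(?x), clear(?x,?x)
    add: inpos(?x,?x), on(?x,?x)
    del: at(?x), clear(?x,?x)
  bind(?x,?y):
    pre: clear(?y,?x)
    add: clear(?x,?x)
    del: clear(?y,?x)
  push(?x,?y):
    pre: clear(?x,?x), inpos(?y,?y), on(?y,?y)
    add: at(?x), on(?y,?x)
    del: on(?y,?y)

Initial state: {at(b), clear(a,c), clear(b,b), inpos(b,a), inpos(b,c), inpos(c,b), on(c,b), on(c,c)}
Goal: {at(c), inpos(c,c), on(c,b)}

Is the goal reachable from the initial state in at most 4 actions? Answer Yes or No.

1. flip(b,c)  →  {at(b), clear(a,c), clear(b,b), clear(c,c), inpos(b,a), inpos(b,c), inpos(c,c), on(c,b), on(c,c)}
2. move(b)  →  {clear(a,c), clear(c,c), inpos(b,a), inpos(b,b), inpos(b,c), inpos(c,c), on(b,b), on(c,b), on(c,c)}
3. push(c,b)  →  {at(c), clear(a,c), clear(c,c), inpos(b,a), inpos(b,b), inpos(b,c), inpos(c,c), on(b,c), on(c,b), on(c,c)}
optimal plan length = 3; 3 ≤ 4

Yes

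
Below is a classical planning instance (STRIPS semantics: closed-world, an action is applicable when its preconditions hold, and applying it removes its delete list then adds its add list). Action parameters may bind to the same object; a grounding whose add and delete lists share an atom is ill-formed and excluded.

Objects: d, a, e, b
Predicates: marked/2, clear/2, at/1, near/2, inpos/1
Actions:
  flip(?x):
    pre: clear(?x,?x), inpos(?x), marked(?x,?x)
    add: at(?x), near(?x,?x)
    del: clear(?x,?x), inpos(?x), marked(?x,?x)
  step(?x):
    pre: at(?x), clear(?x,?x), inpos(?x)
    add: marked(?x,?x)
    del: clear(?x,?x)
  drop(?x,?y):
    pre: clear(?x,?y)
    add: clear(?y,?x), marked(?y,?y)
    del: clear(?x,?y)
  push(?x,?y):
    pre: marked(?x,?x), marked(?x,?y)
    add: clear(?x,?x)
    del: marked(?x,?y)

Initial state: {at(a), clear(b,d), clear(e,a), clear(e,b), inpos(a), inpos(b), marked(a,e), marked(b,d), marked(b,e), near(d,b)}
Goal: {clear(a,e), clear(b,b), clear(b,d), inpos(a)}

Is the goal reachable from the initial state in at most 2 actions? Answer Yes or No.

No

1. drop(e,a)  →  {at(a), clear(a,e), clear(b,d), clear(e,b), inpos(a), inpos(b), marked(a,a), marked(a,e), marked(b,d), marked(b,e), near(d,b)}
2. drop(e,b)  →  {at(a), clear(a,e), clear(b,d), clear(b,e), inpos(a), inpos(b), marked(a,a), marked(a,e), marked(b,b), marked(b,d), marked(b,e), near(d,b)}
3. push(b,d)  →  {at(a), clear(a,e), clear(b,b), clear(b,d), clear(b,e), inpos(a), inpos(b), marked(a,a), marked(a,e), marked(b,b), marked(b,e), near(d,b)}
optimal plan length = 3; 3 > 2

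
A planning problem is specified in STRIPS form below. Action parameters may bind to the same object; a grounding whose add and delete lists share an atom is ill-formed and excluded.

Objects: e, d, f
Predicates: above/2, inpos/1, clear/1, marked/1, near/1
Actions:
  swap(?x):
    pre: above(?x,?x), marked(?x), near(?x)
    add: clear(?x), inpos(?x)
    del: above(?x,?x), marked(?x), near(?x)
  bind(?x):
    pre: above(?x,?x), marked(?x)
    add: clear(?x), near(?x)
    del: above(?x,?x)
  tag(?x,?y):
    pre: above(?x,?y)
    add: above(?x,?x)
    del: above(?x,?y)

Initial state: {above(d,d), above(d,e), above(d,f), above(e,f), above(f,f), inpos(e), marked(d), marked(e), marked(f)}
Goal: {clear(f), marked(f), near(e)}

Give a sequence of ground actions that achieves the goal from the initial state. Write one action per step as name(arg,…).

1. bind(f)  →  {above(d,d), above(d,e), above(d,f), above(e,f), clear(f), inpos(e), marked(d), marked(e), marked(f), near(f)}
2. tag(e,f)  →  {above(d,d), above(d,e), above(d,f), above(e,e), clear(f), inpos(e), marked(d), marked(e), marked(f), near(f)}
3. bind(e)  →  {above(d,d), above(d,e), above(d,f), clear(e), clear(f), inpos(e), marked(d), marked(e), marked(f), near(e), near(f)}

bind(f); tag(e,f); bind(e)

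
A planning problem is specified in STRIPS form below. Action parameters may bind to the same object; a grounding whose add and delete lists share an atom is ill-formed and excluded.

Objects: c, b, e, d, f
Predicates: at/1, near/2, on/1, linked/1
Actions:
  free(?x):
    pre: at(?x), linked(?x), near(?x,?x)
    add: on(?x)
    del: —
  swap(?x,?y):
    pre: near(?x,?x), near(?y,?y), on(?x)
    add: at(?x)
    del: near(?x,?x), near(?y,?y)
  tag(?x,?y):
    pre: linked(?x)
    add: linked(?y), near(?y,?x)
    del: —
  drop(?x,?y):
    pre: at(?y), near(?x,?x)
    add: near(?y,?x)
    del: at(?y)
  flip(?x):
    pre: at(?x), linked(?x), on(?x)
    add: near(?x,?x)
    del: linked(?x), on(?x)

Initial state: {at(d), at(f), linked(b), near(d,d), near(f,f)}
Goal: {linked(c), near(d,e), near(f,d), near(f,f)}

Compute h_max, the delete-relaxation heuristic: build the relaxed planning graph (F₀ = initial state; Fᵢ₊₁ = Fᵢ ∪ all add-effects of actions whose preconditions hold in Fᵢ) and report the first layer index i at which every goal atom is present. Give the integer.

2

F0 = init (5 atoms)
F1 = F0 ∪ {linked(c), linked(d), linked(e), linked(f), near(b,b), near(c,b), near(d,b), near(d,f), near(e,b), near(f,b), near(f,d)}  (16 atoms)
F2 = F1 ∪ {near(b,c), near(b,d), near(b,e), near(b,f), near(c,c), near(c,d), near(c,e), near(c,f), near(d,c), near(d,e), near(e,c), near(e,d), near(e,e), near(e,f), near(f,c), near(f,e), on(d), on(f)}  (34 atoms)
goal ⊆ F2  ⇒  h_max = 2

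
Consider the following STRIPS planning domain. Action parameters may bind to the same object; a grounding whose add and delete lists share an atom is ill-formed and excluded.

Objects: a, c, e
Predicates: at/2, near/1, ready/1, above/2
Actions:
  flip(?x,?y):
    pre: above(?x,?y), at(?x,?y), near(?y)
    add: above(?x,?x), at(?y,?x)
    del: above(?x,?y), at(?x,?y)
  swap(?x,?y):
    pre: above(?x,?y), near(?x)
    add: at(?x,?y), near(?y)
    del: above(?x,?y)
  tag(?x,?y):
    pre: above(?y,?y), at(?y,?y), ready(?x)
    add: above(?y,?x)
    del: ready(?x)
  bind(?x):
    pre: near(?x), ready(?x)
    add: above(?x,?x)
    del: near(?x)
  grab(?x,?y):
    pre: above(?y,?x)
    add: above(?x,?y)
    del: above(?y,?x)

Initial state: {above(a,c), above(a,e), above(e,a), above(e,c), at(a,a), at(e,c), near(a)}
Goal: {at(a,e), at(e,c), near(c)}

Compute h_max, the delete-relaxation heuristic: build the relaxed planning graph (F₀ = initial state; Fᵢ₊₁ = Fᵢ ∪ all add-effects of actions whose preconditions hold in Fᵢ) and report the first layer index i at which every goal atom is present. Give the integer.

1

F0 = init (7 atoms)
F1 = F0 ∪ {above(c,a), above(c,e), at(a,c), at(a,e), near(c), near(e)}  (13 atoms)
goal ⊆ F1  ⇒  h_max = 1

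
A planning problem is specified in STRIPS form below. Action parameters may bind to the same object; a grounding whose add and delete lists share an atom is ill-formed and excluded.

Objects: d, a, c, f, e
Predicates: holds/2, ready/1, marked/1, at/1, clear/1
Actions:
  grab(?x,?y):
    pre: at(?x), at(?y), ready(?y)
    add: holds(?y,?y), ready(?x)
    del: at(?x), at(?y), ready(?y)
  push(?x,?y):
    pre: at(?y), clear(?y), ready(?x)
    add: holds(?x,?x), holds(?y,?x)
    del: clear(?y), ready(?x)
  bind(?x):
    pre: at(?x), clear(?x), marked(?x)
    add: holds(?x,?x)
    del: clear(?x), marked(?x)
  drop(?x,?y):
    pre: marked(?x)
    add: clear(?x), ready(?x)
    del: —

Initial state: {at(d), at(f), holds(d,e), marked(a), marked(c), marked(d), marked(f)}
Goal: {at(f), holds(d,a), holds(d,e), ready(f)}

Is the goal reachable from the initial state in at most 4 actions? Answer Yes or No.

Yes

1. drop(d,d)  →  {at(d), at(f), clear(d), holds(d,e), marked(a), marked(c), marked(d), marked(f), ready(d)}
2. drop(a,d)  →  {at(d), at(f), clear(a), clear(d), holds(d,e), marked(a), marked(c), marked(d), marked(f), ready(a), ready(d)}
3. push(a,d)  →  {at(d), at(f), clear(a), holds(a,a), holds(d,a), holds(d,e), marked(a), marked(c), marked(d), marked(f), ready(d)}
4. drop(f,d)  →  {at(d), at(f), clear(a), clear(f), holds(a,a), holds(d,a), holds(d,e), marked(a), marked(c), marked(d), marked(f), ready(d), ready(f)}
optimal plan length = 4; 4 ≤ 4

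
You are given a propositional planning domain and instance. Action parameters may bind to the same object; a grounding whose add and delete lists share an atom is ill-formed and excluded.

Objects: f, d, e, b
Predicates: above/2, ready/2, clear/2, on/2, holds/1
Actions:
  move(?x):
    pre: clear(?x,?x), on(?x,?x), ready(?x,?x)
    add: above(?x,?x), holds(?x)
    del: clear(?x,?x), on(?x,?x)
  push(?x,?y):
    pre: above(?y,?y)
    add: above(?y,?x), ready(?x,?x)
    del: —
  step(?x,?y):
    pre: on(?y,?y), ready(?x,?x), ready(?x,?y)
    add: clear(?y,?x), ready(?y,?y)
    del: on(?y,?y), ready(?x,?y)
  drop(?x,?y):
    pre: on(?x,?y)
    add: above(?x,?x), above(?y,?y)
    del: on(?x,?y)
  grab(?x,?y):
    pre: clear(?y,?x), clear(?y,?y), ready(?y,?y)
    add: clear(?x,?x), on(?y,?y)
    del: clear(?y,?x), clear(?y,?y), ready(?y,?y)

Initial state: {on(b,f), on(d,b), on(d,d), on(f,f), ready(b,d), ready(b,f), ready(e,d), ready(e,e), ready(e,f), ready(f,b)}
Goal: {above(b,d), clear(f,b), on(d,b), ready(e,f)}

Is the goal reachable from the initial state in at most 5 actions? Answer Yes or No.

1. drop(b,f)  →  {above(b,b), above(f,f), on(d,b), on(d,d), on(f,f), ready(b,d), ready(b,f), ready(e,d), ready(e,e), ready(e,f), ready(f,b)}
2. push(d,b)  →  {above(b,b), above(b,d), above(f,f), on(d,b), on(d,d), on(f,f), ready(b,d), ready(b,f), ready(d,d), ready(e,d), ready(e,e), ready(e,f), ready(f,b)}
3. push(b,f)  →  {above(b,b), above(b,d), above(f,b), above(f,f), on(d,b), on(d,d), on(f,f), ready(b,b), ready(b,d), ready(b,f), ready(d,d), ready(e,d), ready(e,e), ready(e,f), ready(f,b)}
4. step(b,f)  →  {above(b,b), above(b,d), above(f,b), above(f,f), clear(f,b), on(d,b), on(d,d), ready(b,b), ready(b,d), ready(d,d), ready(e,d), ready(e,e), ready(e,f), ready(f,b), ready(f,f)}
optimal plan length = 4; 4 ≤ 5

Yes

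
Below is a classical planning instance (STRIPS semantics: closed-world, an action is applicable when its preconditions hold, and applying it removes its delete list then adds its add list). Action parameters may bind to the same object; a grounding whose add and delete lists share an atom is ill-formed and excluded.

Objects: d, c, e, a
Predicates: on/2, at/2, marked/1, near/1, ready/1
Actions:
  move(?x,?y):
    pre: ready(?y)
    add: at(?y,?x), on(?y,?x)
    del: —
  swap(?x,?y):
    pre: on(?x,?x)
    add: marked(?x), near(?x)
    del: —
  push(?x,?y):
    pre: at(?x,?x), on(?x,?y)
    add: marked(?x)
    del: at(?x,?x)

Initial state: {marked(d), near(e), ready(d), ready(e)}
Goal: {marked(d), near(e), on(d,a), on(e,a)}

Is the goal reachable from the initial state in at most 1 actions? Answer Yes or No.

No

1. move(a,d)  →  {at(d,a), marked(d), near(e), on(d,a), ready(d), ready(e)}
2. move(a,e)  →  {at(d,a), at(e,a), marked(d), near(e), on(d,a), on(e,a), ready(d), ready(e)}
optimal plan length = 2; 2 > 1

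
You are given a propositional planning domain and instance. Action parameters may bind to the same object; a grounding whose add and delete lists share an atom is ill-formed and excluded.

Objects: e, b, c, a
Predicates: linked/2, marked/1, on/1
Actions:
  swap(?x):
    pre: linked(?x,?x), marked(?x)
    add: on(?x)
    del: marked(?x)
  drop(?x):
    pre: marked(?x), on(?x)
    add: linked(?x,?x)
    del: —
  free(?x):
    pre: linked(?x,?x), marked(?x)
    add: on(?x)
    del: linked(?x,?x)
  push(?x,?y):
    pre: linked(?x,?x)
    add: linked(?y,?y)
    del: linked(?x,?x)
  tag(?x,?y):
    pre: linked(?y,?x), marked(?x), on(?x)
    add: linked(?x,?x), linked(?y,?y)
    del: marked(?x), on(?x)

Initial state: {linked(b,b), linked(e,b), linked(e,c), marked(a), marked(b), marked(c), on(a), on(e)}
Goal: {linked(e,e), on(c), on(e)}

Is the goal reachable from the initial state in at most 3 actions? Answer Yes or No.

Yes

1. push(b,c)  →  {linked(c,c), linked(e,b), linked(e,c), marked(a), marked(b), marked(c), on(a), on(e)}
2. swap(c)  →  {linked(c,c), linked(e,b), linked(e,c), marked(a), marked(b), on(a), on(c), on(e)}
3. push(c,e)  →  {linked(e,b), linked(e,c), linked(e,e), marked(a), marked(b), on(a), on(c), on(e)}
optimal plan length = 3; 3 ≤ 3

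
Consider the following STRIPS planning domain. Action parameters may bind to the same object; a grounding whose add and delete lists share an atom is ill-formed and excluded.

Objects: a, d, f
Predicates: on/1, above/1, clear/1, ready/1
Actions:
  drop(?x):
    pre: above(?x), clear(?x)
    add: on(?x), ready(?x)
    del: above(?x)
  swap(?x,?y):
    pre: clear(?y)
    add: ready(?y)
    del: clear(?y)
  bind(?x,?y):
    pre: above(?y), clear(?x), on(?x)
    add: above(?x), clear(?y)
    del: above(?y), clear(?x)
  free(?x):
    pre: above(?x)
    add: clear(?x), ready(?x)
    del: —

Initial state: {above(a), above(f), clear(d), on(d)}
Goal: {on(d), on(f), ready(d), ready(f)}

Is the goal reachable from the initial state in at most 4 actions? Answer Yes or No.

Yes

1. swap(a,d)  →  {above(a), above(f), on(d), ready(d)}
2. free(f)  →  {above(a), above(f), clear(f), on(d), ready(d), ready(f)}
3. drop(f)  →  {above(a), clear(f), on(d), on(f), ready(d), ready(f)}
optimal plan length = 3; 3 ≤ 4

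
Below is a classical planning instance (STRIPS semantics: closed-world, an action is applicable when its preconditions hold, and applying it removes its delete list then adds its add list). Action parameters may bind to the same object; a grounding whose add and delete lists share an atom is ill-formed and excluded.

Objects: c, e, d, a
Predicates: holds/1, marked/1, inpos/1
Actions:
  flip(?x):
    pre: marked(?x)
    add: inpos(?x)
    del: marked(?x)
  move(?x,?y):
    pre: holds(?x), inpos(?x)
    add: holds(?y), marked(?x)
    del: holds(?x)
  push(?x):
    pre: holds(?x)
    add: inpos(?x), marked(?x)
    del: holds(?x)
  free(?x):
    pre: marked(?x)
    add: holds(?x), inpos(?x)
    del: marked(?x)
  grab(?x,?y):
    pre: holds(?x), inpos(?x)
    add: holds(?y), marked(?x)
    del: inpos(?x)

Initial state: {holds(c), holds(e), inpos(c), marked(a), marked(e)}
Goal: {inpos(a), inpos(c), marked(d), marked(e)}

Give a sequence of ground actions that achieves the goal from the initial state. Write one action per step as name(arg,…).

1. flip(a)  →  {holds(c), holds(e), inpos(a), inpos(c), marked(e)}
2. move(c,d)  →  {holds(d), holds(e), inpos(a), inpos(c), marked(c), marked(e)}
3. push(d)  →  {holds(e), inpos(a), inpos(c), inpos(d), marked(c), marked(d), marked(e)}

flip(a); move(c,d); push(d)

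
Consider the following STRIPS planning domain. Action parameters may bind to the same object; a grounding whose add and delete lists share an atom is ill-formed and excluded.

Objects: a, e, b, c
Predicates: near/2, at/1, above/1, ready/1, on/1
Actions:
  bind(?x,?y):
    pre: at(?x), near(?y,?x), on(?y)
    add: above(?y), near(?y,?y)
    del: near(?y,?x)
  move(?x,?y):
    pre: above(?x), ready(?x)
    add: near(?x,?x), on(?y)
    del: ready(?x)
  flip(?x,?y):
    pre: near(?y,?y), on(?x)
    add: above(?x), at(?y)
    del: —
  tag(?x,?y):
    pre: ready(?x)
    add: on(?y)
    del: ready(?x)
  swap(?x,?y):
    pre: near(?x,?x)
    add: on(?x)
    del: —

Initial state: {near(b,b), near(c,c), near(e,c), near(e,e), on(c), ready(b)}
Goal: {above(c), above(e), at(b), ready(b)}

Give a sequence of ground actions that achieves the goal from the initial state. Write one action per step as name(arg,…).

flip(c,e); swap(e,a); flip(e,b)

1. flip(c,e)  →  {above(c), at(e), near(b,b), near(c,c), near(e,c), near(e,e), on(c), ready(b)}
2. swap(e,a)  →  {above(c), at(e), near(b,b), near(c,c), near(e,c), near(e,e), on(c), on(e), ready(b)}
3. flip(e,b)  →  {above(c), above(e), at(b), at(e), near(b,b), near(c,c), near(e,c), near(e,e), on(c), on(e), ready(b)}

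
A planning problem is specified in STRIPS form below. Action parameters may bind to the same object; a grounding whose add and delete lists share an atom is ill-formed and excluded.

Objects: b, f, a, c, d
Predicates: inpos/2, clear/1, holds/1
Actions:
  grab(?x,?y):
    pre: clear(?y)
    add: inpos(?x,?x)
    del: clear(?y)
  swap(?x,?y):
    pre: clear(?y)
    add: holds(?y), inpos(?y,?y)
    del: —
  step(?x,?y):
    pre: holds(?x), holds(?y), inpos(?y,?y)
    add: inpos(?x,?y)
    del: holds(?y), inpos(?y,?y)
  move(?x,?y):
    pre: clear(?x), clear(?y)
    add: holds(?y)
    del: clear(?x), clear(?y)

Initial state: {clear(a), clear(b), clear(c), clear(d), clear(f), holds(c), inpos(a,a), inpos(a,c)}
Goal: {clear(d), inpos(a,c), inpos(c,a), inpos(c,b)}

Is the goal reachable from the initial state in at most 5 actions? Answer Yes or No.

Yes

1. swap(b,b)  →  {clear(a), clear(b), clear(c), clear(d), clear(f), holds(b), holds(c), inpos(a,a), inpos(a,c), inpos(b,b)}
2. swap(b,a)  →  {clear(a), clear(b), clear(c), clear(d), clear(f), holds(a), holds(b), holds(c), inpos(a,a), inpos(a,c), inpos(b,b)}
3. step(c,b)  →  {clear(a), clear(b), clear(c), clear(d), clear(f), holds(a), holds(c), inpos(a,a), inpos(a,c), inpos(c,b)}
4. step(c,a)  →  {clear(a), clear(b), clear(c), clear(d), clear(f), holds(c), inpos(a,c), inpos(c,a), inpos(c,b)}
optimal plan length = 4; 4 ≤ 5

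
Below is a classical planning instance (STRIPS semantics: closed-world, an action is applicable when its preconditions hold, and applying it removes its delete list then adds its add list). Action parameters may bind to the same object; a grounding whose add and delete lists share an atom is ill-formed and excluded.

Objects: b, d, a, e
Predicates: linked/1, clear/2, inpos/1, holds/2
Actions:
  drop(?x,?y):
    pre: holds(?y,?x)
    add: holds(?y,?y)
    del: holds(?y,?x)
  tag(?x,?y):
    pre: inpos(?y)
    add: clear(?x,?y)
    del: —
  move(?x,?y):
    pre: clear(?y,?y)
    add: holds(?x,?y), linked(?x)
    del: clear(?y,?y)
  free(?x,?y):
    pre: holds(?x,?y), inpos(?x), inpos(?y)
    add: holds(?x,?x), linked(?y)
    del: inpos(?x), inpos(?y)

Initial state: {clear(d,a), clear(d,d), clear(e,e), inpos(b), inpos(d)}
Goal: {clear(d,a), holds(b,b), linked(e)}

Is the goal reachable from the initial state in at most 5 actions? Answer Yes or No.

1. tag(b,b)  →  {clear(b,b), clear(d,a), clear(d,d), clear(e,e), inpos(b), inpos(d)}
2. move(b,b)  →  {clear(d,a), clear(d,d), clear(e,e), holds(b,b), inpos(b), inpos(d), linked(b)}
3. move(e,d)  →  {clear(d,a), clear(e,e), holds(b,b), holds(e,d), inpos(b), inpos(d), linked(b), linked(e)}
optimal plan length = 3; 3 ≤ 5

Yes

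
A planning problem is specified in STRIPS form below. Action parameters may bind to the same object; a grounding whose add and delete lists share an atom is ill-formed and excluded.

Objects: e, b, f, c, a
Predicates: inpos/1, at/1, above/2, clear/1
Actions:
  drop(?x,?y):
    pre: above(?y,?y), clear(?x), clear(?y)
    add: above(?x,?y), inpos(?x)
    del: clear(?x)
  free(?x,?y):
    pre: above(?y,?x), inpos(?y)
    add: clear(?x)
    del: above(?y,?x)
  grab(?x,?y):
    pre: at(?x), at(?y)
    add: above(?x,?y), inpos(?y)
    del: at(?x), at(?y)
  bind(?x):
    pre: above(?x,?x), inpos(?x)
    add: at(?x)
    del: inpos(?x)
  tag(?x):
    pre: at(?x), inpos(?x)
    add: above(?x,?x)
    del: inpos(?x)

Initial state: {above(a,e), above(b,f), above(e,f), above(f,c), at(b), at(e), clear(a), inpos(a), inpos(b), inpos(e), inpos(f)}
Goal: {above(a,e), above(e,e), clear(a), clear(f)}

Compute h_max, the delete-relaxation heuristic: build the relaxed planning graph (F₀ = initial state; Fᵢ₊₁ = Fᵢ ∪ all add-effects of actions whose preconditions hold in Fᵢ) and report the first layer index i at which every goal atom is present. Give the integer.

F0 = init (11 atoms)
F1 = F0 ∪ {above(b,b), above(b,e), above(e,b), above(e,e), clear(c), clear(e), clear(f)}  (18 atoms)
goal ⊆ F1  ⇒  h_max = 1

1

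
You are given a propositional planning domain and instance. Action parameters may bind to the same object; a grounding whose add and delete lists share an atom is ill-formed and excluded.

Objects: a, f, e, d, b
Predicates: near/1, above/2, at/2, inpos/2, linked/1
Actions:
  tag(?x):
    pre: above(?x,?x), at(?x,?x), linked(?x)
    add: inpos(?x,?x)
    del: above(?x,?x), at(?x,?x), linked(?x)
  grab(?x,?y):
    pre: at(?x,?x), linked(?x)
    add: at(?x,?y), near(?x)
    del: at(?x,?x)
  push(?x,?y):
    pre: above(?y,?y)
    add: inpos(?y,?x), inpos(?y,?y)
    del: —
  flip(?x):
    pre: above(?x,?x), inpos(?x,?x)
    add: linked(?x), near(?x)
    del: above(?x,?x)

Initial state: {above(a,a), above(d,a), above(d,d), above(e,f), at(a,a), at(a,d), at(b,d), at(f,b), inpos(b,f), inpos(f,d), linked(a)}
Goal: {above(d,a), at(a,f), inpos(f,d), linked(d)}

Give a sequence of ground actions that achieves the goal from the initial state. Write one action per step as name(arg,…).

1. grab(a,f)  →  {above(a,a), above(d,a), above(d,d), above(e,f), at(a,d), at(a,f), at(b,d), at(f,b), inpos(b,f), inpos(f,d), linked(a), near(a)}
2. push(a,d)  →  {above(a,a), above(d,a), above(d,d), above(e,f), at(a,d), at(a,f), at(b,d), at(f,b), inpos(b,f), inpos(d,a), inpos(d,d), inpos(f,d), linked(a), near(a)}
3. flip(d)  →  {above(a,a), above(d,a), above(e,f), at(a,d), at(a,f), at(b,d), at(f,b), inpos(b,f), inpos(d,a), inpos(d,d), inpos(f,d), linked(a), linked(d), near(a), near(d)}

grab(a,f); push(a,d); flip(d)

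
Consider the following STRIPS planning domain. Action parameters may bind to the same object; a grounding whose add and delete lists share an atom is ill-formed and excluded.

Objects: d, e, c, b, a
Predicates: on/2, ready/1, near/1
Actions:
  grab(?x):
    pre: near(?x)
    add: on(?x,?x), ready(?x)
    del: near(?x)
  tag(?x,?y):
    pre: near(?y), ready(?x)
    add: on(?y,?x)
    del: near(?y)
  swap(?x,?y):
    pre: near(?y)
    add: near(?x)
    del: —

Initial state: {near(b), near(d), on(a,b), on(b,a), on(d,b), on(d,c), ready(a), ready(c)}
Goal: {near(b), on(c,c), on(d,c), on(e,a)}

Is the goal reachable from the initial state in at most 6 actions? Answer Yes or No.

Yes

1. swap(e,d)  →  {near(b), near(d), near(e), on(a,b), on(b,a), on(d,b), on(d,c), ready(a), ready(c)}
2. tag(a,e)  →  {near(b), near(d), on(a,b), on(b,a), on(d,b), on(d,c), on(e,a), ready(a), ready(c)}
3. swap(c,d)  →  {near(b), near(c), near(d), on(a,b), on(b,a), on(d,b), on(d,c), on(e,a), ready(a), ready(c)}
4. grab(c)  →  {near(b), near(d), on(a,b), on(b,a), on(c,c), on(d,b), on(d,c), on(e,a), ready(a), ready(c)}
optimal plan length = 4; 4 ≤ 6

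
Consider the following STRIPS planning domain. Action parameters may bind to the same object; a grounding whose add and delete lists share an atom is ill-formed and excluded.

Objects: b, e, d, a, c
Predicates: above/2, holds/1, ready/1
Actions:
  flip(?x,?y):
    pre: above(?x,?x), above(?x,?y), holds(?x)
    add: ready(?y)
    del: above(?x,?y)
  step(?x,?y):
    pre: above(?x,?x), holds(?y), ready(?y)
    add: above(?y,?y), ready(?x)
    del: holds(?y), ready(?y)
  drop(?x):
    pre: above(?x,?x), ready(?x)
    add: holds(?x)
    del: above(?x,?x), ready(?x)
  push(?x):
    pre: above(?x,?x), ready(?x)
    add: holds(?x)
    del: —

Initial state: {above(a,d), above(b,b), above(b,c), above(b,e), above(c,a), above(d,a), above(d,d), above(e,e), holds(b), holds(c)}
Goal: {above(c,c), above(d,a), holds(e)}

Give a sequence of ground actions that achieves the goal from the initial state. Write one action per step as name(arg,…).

flip(b,c); step(e,c); drop(e)

1. flip(b,c)  →  {above(a,d), above(b,b), above(b,e), above(c,a), above(d,a), above(d,d), above(e,e), holds(b), holds(c), ready(c)}
2. step(e,c)  →  {above(a,d), above(b,b), above(b,e), above(c,a), above(c,c), above(d,a), above(d,d), above(e,e), holds(b), ready(e)}
3. drop(e)  →  {above(a,d), above(b,b), above(b,e), above(c,a), above(c,c), above(d,a), above(d,d), holds(b), holds(e)}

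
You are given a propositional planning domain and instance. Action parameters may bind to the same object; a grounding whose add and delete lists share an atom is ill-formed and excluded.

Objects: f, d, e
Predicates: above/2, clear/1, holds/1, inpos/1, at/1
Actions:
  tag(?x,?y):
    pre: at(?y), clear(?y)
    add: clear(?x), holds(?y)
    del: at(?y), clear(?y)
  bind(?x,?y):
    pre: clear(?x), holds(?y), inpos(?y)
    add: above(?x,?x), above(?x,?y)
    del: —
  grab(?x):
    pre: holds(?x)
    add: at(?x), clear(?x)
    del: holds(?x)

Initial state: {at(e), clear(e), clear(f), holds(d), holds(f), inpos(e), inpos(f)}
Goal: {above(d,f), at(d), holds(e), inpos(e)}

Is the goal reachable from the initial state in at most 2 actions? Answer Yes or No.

No

1. tag(f,e)  →  {clear(f), holds(d), holds(e), holds(f), inpos(e), inpos(f)}
2. grab(d)  →  {at(d), clear(d), clear(f), holds(e), holds(f), inpos(e), inpos(f)}
3. bind(d,f)  →  {above(d,d), above(d,f), at(d), clear(d), clear(f), holds(e), holds(f), inpos(e), inpos(f)}
optimal plan length = 3; 3 > 2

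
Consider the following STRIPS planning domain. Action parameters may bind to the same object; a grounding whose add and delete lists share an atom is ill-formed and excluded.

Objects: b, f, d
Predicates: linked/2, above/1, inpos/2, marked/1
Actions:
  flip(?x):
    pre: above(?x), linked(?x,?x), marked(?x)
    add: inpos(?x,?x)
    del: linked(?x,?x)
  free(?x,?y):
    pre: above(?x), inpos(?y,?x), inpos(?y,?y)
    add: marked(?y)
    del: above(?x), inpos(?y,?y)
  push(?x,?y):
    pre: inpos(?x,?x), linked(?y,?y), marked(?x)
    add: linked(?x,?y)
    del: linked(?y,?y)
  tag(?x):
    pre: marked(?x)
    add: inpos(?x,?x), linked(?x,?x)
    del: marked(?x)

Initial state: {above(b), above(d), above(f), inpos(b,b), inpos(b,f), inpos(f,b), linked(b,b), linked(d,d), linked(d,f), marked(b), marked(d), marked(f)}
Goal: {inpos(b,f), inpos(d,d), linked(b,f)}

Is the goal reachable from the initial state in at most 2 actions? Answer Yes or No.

1. flip(d)  →  {above(b), above(d), above(f), inpos(b,b), inpos(b,f), inpos(d,d), inpos(f,b), linked(b,b), linked(d,f), marked(b), marked(d), marked(f)}
2. tag(f)  →  {above(b), above(d), above(f), inpos(b,b), inpos(b,f), inpos(d,d), inpos(f,b), inpos(f,f), linked(b,b), linked(d,f), linked(f,f), marked(b), marked(d)}
3. push(b,f)  →  {above(b), above(d), above(f), inpos(b,b), inpos(b,f), inpos(d,d), inpos(f,b), inpos(f,f), linked(b,b), linked(b,f), linked(d,f), marked(b), marked(d)}
optimal plan length = 3; 3 > 2

No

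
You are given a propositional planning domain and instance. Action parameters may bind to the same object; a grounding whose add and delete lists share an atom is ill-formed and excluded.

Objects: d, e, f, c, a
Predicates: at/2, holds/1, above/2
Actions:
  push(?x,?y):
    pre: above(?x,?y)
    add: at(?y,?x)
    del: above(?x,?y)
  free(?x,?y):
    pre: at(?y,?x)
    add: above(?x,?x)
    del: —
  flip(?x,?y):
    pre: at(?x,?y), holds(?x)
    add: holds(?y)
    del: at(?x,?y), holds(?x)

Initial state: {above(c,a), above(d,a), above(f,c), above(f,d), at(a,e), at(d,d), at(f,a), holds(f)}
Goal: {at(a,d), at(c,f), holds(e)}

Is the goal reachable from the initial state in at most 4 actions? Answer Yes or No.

1. push(d,a)  →  {above(c,a), above(f,c), above(f,d), at(a,d), at(a,e), at(d,d), at(f,a), holds(f)}
2. push(f,c)  →  {above(c,a), above(f,d), at(a,d), at(a,e), at(c,f), at(d,d), at(f,a), holds(f)}
3. flip(f,a)  →  {above(c,a), above(f,d), at(a,d), at(a,e), at(c,f), at(d,d), holds(a)}
4. flip(a,e)  →  {above(c,a), above(f,d), at(a,d), at(c,f), at(d,d), holds(e)}
optimal plan length = 4; 4 ≤ 4

Yes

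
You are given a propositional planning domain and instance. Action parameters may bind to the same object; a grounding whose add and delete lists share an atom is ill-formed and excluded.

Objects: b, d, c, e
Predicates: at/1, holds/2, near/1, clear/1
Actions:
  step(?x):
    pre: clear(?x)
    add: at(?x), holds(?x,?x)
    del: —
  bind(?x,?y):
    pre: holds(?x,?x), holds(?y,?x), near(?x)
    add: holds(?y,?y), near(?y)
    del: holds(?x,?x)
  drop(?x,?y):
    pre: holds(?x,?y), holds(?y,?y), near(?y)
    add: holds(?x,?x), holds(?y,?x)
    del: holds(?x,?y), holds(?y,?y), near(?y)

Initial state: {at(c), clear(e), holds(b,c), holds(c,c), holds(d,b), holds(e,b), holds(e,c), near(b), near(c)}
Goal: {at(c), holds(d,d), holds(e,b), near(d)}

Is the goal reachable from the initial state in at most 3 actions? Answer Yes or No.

Yes

1. bind(c,b)  →  {at(c), clear(e), holds(b,b), holds(b,c), holds(d,b), holds(e,b), holds(e,c), near(b), near(c)}
2. bind(b,d)  →  {at(c), clear(e), holds(b,c), holds(d,b), holds(d,d), holds(e,b), holds(e,c), near(b), near(c), near(d)}
optimal plan length = 2; 2 ≤ 3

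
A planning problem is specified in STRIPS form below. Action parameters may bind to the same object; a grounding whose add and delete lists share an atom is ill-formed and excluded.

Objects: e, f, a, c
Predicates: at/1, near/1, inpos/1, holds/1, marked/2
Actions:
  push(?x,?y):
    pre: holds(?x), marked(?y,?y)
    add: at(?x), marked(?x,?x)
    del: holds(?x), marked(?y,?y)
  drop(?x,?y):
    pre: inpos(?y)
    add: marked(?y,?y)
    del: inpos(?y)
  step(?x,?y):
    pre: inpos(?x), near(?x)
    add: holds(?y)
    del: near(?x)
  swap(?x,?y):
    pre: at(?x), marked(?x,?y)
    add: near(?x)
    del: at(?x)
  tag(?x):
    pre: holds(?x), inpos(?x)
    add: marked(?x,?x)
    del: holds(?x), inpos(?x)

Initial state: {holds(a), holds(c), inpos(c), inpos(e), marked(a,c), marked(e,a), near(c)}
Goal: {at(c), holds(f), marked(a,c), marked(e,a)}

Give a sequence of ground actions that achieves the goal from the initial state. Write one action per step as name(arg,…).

1. drop(e,e)  →  {holds(a), holds(c), inpos(c), marked(a,c), marked(e,a), marked(e,e), near(c)}
2. push(c,e)  →  {at(c), holds(a), inpos(c), marked(a,c), marked(c,c), marked(e,a), near(c)}
3. step(c,f)  →  {at(c), holds(a), holds(f), inpos(c), marked(a,c), marked(c,c), marked(e,a)}

drop(e,e); push(c,e); step(c,f)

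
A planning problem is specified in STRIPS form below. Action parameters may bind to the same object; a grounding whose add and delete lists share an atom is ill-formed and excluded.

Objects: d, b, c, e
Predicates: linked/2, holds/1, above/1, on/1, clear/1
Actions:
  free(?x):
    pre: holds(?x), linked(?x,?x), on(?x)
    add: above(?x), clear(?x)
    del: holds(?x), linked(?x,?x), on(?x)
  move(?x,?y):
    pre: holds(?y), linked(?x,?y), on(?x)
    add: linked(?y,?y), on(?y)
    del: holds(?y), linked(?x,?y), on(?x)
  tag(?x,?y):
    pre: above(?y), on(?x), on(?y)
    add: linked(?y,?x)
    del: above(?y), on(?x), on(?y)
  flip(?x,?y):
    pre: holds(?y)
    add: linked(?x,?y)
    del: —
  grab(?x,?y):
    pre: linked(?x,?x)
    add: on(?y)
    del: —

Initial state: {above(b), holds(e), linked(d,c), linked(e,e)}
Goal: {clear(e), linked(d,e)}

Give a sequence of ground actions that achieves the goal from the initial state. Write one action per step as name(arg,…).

1. flip(d,e)  →  {above(b), holds(e), linked(d,c), linked(d,e), linked(e,e)}
2. grab(e,e)  →  {above(b), holds(e), linked(d,c), linked(d,e), linked(e,e), on(e)}
3. free(e)  →  {above(b), above(e), clear(e), linked(d,c), linked(d,e)}

flip(d,e); grab(e,e); free(e)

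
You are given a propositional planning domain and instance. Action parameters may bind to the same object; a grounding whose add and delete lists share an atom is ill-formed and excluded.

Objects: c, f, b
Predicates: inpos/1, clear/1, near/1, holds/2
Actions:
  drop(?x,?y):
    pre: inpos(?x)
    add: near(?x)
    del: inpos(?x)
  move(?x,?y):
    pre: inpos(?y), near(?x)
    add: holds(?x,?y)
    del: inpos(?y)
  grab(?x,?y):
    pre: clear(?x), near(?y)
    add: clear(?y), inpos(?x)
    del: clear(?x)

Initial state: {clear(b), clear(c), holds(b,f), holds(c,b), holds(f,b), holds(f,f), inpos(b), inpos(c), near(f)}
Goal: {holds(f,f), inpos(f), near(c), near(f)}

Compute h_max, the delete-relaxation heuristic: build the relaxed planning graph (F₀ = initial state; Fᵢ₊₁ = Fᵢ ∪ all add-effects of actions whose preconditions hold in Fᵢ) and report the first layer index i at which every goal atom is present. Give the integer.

F0 = init (9 atoms)
F1 = F0 ∪ {clear(f), holds(f,c), near(b), near(c)}  (13 atoms)
F2 = F1 ∪ {holds(b,b), holds(b,c), holds(c,c), inpos(f)}  (17 atoms)
goal ⊆ F2  ⇒  h_max = 2

2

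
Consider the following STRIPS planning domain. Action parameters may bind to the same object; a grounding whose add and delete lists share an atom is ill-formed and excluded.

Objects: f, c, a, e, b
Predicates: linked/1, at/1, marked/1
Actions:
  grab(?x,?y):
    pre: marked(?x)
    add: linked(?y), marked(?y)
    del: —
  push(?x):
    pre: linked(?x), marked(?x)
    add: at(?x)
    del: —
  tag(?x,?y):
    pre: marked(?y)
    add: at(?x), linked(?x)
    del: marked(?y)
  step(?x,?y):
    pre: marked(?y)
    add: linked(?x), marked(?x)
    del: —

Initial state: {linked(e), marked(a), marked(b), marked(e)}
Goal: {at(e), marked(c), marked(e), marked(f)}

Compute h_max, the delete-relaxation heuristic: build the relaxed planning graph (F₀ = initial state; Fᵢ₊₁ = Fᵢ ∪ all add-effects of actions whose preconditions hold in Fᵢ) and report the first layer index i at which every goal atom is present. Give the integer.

F0 = init (4 atoms)
F1 = F0 ∪ {at(a), at(b), at(c), at(e), at(f), linked(a), linked(b), linked(c), linked(f), marked(c), marked(f)}  (15 atoms)
goal ⊆ F1  ⇒  h_max = 1

1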